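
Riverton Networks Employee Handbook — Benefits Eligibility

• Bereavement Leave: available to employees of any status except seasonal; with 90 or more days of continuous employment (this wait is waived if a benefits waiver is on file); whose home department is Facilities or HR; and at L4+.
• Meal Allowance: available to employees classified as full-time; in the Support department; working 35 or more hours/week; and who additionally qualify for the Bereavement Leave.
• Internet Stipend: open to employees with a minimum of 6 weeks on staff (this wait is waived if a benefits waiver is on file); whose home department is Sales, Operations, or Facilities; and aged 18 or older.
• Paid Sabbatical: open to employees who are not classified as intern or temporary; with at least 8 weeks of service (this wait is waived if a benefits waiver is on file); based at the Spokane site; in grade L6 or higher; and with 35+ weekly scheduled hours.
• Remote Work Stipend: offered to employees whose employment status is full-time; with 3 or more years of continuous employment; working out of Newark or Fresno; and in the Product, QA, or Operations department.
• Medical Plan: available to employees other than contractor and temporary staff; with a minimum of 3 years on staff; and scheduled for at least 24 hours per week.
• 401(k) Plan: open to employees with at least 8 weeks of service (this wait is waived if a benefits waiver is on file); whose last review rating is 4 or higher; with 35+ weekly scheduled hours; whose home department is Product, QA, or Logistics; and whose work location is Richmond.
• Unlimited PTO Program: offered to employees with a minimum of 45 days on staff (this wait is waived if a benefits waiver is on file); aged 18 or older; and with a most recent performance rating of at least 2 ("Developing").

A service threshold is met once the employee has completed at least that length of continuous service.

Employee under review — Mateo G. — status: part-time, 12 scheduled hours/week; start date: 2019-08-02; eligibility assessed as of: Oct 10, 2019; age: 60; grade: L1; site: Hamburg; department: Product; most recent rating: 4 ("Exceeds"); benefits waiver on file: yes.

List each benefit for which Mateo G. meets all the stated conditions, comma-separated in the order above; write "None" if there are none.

Service from 2019-08-02 to Oct 10, 2019: 69 days.
Bereavement Leave — status part-time ✓ (not excluded); benefits waiver on file ✓; dept Product ✗ → not eligible.
Meal Allowance — status part-time ✗ (requires full-time) → not eligible.
Internet Stipend — benefits waiver on file ✓; dept Product ✗ → not eligible.
Paid Sabbatical — status part-time ✓ (not excluded); benefits waiver on file ✓; site Hamburg ✗ (not Spokane) → not eligible.
Remote Work Stipend — status part-time ✗ (requires full-time) → not eligible.
Medical Plan — status part-time ✓ (not excluded); service 69 days < 3 years (≈1095 days) ✗ → not eligible.
401(k) Plan — benefits waiver on file ✓; rating 4 ≥ 4 ✓; 12 hrs/wk < 35 ✗ → not eligible.
Unlimited PTO Program — benefits waiver on file ✓; age 60 ≥ 18 ✓; rating 4 ≥ 2 ✓ → eligible.

Unlimited PTO Program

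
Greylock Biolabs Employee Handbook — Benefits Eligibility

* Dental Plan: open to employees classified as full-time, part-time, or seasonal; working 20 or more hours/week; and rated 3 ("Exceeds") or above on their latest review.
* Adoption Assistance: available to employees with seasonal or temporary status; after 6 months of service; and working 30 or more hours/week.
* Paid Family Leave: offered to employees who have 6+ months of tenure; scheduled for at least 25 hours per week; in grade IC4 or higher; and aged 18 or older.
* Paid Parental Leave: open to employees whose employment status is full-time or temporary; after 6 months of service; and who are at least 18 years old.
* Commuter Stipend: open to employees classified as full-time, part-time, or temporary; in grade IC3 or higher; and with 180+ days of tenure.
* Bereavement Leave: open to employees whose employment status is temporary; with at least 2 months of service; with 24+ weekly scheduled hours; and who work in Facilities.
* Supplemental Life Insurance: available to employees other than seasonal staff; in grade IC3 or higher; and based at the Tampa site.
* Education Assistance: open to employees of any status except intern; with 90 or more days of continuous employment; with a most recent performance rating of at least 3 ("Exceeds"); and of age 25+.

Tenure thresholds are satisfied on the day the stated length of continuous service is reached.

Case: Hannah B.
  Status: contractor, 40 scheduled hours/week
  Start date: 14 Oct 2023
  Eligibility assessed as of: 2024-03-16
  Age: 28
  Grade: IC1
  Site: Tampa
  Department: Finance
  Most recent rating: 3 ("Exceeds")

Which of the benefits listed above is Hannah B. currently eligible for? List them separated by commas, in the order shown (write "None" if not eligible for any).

Service from 14 Oct 2023 to 2024-03-16: 154 days.
Dental Plan — status contractor ✗ (requires full-time, part-time, or seasonal) → not eligible.
Adoption Assistance — status contractor ✗ (requires seasonal or temporary) → not eligible.
Paid Family Leave — service 154 days < 6 months (≈180 days) ✗ → not eligible.
Paid Parental Leave — status contractor ✗ (requires full-time or temporary) → not eligible.
Commuter Stipend — status contractor ✗ (requires full-time, part-time, or temporary) → not eligible.
Bereavement Leave — status contractor ✗ (requires temporary) → not eligible.
Supplemental Life Insurance — status contractor ✓ (not excluded); grade IC1 < IC3 ✗ → not eligible.
Education Assistance — status contractor ✓ (not excluded); service 154 days ≥ 90 days ✓; rating 3 ≥ 3 ✓; age 28 ≥ 25 ✓ → eligible.

Education Assistance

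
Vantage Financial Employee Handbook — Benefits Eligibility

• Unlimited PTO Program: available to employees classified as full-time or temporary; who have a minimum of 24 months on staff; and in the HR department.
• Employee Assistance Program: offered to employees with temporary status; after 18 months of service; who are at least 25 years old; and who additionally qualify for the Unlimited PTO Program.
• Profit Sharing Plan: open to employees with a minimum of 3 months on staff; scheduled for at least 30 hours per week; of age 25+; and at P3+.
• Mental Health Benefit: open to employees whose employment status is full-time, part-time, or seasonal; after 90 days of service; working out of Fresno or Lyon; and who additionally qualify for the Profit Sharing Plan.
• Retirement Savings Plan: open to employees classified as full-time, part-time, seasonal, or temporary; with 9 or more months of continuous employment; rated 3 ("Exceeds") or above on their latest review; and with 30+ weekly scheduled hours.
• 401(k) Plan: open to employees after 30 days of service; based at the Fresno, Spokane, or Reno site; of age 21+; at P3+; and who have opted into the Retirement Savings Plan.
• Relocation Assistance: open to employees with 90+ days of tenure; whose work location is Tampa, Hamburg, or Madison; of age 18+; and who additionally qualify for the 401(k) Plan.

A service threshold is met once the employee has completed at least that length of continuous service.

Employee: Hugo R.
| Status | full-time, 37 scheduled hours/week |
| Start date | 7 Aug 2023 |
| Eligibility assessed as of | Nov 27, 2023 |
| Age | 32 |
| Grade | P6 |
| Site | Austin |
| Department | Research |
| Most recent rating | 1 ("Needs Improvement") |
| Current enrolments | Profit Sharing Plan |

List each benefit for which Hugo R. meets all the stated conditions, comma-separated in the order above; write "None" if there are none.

Service from 7 Aug 2023 to Nov 27, 2023: 112 days.
Unlimited PTO Program — status full-time ✓; service 112 days < 24 months (≈720 days) ✗ → not eligible.
Employee Assistance Program — status full-time ✗ (requires temporary) → not eligible.
Profit Sharing Plan — service 112 days ≥ 3 months (≈90 days) ✓; 37 hrs/wk ≥ 30 ✓; age 32 ≥ 25 ✓; grade P6 ≥ P3 ✓ → eligible.
Mental Health Benefit — status full-time ✓; service 112 days ≥ 90 days ✓; site Austin ✗ (not Fresno or Lyon) → not eligible.
Retirement Savings Plan — status full-time ✓; service 112 days < 9 months (≈270 days) ✗ → not eligible.
401(k) Plan — service 112 days ≥ 30 days ✓; site Austin ✗ (not Fresno, Spokane, or Reno) → not eligible.
Relocation Assistance — service 112 days ≥ 90 days ✓; site Austin ✗ (not Tampa, Hamburg, or Madison) → not eligible.

Profit Sharing Plan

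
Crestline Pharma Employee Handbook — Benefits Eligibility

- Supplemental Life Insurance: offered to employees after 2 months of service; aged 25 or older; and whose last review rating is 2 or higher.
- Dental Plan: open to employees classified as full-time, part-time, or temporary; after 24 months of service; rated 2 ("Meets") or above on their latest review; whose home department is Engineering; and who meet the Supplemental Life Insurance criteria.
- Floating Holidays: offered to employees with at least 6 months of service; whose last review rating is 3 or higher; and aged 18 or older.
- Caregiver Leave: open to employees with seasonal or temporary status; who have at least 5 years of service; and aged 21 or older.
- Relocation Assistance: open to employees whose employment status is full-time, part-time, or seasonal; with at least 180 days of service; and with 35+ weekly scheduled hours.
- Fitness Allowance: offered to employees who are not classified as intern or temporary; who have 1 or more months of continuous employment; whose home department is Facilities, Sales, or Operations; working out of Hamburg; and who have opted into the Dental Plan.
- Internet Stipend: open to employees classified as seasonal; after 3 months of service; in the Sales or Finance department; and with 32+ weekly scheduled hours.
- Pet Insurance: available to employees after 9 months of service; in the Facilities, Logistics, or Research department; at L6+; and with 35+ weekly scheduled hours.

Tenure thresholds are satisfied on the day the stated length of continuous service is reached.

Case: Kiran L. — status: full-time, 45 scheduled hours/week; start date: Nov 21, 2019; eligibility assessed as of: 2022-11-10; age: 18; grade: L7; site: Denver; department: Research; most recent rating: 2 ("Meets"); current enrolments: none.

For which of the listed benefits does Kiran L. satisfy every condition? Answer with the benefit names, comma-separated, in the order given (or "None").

Service from Nov 21, 2019 to 2022-11-10: 1085 days.
Supplemental Life Insurance — service 1085 days ≥ 2 months (≈60 days) ✓; age 18 < 25 ✗ → not eligible.
Dental Plan — status full-time ✓; service 1085 days ≥ 24 months (≈720 days) ✓; rating 2 ≥ 2 ✓; dept Research ✗ → not eligible.
Floating Holidays — service 1085 days ≥ 6 months (≈180 days) ✓; rating 2 < 3 ✗ → not eligible.
Caregiver Leave — status full-time ✗ (requires seasonal or temporary) → not eligible.
Relocation Assistance — status full-time ✓; service 1085 days ≥ 180 days ✓; 45 hrs/wk ≥ 35 ✓ → eligible.
Fitness Allowance — status full-time ✓ (not excluded); service 1085 days ≥ 1 month (≈30 days) ✓; dept Research ✗ → not eligible.
Internet Stipend — status full-time ✗ (requires seasonal) → not eligible.
Pet Insurance — service 1085 days ≥ 9 months (≈270 days) ✓; dept Research ✓; grade L7 ≥ L6 ✓; 45 hrs/wk ≥ 35 ✓ → eligible.

Relocation Assistance, Pet Insurance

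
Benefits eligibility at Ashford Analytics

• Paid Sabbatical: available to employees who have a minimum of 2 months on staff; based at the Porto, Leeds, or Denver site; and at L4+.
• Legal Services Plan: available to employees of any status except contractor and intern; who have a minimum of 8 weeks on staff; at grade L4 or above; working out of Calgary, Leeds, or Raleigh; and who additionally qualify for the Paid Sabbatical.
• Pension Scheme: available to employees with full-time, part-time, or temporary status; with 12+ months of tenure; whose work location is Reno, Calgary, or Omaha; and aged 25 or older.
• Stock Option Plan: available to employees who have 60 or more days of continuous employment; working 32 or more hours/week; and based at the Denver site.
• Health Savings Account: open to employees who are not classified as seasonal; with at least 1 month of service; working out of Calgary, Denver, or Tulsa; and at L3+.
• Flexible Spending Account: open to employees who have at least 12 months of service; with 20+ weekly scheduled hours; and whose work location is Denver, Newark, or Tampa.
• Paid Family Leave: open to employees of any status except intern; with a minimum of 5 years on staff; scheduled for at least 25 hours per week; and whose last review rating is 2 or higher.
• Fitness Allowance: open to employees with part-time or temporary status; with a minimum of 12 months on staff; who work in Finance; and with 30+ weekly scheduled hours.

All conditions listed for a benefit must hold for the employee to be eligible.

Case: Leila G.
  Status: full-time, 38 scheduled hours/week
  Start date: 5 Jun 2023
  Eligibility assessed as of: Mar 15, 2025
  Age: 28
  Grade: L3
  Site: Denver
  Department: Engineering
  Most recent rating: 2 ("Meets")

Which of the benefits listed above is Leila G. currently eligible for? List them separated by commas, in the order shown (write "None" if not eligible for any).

Stock Option Plan, Health Savings Account, Flexible Spending Account

Service from 5 Jun 2023 to Mar 15, 2025: 649 days.
Paid Sabbatical — service 649 days ≥ 2 months (≈60 days) ✓; site Denver ✓; grade L3 < L4 ✗ → not eligible.
Legal Services Plan — status full-time ✓ (not excluded); service 649 days ≥ 8 weeks (≈56 days) ✓; grade L3 < L4 ✗ → not eligible.
Pension Scheme — status full-time ✓; service 649 days ≥ 12 months (≈360 days) ✓; site Denver ✗ (not Reno, Calgary, or Omaha) → not eligible.
Stock Option Plan — service 649 days ≥ 60 days ✓; 38 hrs/wk ≥ 32 ✓; site Denver ✓ → eligible.
Health Savings Account — status full-time ✓ (not excluded); service 649 days ≥ 1 month (≈30 days) ✓; site Denver ✓; grade L3 ≥ L3 ✓ → eligible.
Flexible Spending Account — service 649 days ≥ 12 months (≈360 days) ✓; 38 hrs/wk ≥ 20 ✓; site Denver ✓ → eligible.
Paid Family Leave — status full-time ✓ (not excluded); service 649 days < 5 years (≈1825 days) ✗ → not eligible.
Fitness Allowance — status full-time ✗ (requires part-time or temporary) → not eligible.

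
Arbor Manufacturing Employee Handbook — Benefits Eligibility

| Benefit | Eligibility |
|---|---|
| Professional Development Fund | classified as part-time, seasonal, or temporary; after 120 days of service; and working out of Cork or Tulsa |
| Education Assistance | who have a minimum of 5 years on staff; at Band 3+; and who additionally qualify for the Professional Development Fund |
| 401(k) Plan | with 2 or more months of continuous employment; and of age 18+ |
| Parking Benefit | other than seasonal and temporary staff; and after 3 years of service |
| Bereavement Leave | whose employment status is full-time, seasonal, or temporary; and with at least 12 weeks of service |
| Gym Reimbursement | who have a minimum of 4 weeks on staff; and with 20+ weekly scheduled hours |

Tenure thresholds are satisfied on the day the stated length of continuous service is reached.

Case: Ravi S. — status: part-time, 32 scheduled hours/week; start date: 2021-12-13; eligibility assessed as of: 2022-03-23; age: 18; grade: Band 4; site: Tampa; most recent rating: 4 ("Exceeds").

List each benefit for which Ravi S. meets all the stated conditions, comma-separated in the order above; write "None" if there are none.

Service from 2021-12-13 to 2022-03-23: 100 days.
Professional Development Fund — status part-time ✓; service 100 days < 120 days ✗ → not eligible.
Education Assistance — service 100 days < 5 years (≈1825 days) ✗ → not eligible.
401(k) Plan — service 100 days ≥ 2 months (≈60 days) ✓; age 18 ≥ 18 ✓ → eligible.
Parking Benefit — status part-time ✓ (not excluded); service 100 days < 3 years (≈1095 days) ✗ → not eligible.
Bereavement Leave — status part-time ✗ (requires full-time, seasonal, or temporary) → not eligible.
Gym Reimbursement — service 100 days ≥ 4 weeks (≈28 days) ✓; 32 hrs/wk ≥ 20 ✓ → eligible.

401(k) Plan, Gym Reimbursement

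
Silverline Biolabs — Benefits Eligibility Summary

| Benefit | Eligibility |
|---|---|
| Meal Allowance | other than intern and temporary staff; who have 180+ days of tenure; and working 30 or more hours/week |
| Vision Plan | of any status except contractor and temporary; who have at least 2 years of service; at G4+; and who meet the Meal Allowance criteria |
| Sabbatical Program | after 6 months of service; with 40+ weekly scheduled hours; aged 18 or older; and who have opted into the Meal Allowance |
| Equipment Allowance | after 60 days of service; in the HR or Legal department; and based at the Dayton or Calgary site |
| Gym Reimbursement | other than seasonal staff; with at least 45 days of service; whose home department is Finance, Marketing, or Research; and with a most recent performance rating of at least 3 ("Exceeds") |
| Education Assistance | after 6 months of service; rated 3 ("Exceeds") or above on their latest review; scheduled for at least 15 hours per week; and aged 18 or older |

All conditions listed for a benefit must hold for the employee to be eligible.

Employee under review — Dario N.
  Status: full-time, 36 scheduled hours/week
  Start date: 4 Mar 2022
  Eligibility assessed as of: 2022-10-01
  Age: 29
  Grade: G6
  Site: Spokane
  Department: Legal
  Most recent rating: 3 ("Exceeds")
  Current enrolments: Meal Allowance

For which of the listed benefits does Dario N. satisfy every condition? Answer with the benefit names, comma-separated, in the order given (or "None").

Service from 4 Mar 2022 to 2022-10-01: 211 days.
Meal Allowance — status full-time ✓ (not excluded); service 211 days ≥ 180 days ✓; 36 hrs/wk ≥ 30 ✓ → eligible.
Vision Plan — status full-time ✓ (not excluded); service 211 days < 2 years (≈730 days) ✗ → not eligible.
Sabbatical Program — service 211 days ≥ 6 months (≈180 days) ✓; 36 hrs/wk < 40 ✗ → not eligible.
Equipment Allowance — service 211 days ≥ 60 days ✓; dept Legal ✓; site Spokane ✗ (not Dayton or Calgary) → not eligible.
Gym Reimbursement — status full-time ✓ (not excluded); service 211 days ≥ 45 days ✓; dept Legal ✗ → not eligible.
Education Assistance — service 211 days ≥ 6 months (≈180 days) ✓; rating 3 ≥ 3 ✓; 36 hrs/wk ≥ 15 ✓; age 29 ≥ 18 ✓ → eligible.

Meal Allowance, Education Assistance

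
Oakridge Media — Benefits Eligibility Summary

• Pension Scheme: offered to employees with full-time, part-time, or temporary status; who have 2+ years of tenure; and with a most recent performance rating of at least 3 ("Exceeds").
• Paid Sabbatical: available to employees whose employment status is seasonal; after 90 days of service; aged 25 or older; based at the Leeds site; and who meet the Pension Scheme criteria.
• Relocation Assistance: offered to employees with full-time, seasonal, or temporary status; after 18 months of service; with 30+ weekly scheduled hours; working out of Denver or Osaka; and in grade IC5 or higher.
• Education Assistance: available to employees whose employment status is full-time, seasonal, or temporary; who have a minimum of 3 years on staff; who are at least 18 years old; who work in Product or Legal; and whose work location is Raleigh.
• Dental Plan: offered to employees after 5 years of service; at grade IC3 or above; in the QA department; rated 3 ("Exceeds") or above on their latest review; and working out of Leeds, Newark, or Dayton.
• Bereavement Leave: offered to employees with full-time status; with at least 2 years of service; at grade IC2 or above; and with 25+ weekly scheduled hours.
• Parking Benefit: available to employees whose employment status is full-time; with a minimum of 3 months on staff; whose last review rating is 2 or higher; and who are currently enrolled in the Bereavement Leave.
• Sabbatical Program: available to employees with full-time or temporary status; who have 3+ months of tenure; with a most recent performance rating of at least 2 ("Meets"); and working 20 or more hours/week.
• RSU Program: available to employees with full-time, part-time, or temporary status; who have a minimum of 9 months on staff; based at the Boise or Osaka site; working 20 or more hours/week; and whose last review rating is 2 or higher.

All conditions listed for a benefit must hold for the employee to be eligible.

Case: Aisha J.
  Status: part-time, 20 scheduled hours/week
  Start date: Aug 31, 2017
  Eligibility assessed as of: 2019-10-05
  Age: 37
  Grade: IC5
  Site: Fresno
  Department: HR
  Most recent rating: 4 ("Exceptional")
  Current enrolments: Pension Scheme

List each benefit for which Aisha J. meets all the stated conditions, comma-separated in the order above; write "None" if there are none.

Pension Scheme

Service from Aug 31, 2017 to 2019-10-05: 765 days.
Pension Scheme — status part-time ✓; service 765 days ≥ 2 years (≈730 days) ✓; rating 4 ≥ 3 ✓ → eligible.
Paid Sabbatical — status part-time ✗ (requires seasonal) → not eligible.
Relocation Assistance — status part-time ✗ (requires full-time, seasonal, or temporary) → not eligible.
Education Assistance — status part-time ✗ (requires full-time, seasonal, or temporary) → not eligible.
Dental Plan — service 765 days < 5 years (≈1825 days) ✗ → not eligible.
Bereavement Leave — status part-time ✗ (requires full-time) → not eligible.
Parking Benefit — status part-time ✗ (requires full-time) → not eligible.
Sabbatical Program — status part-time ✗ (requires full-time or temporary) → not eligible.
RSU Program — status part-time ✓; service 765 days ≥ 9 months (≈270 days) ✓; site Fresno ✗ (not Boise or Osaka) → not eligible.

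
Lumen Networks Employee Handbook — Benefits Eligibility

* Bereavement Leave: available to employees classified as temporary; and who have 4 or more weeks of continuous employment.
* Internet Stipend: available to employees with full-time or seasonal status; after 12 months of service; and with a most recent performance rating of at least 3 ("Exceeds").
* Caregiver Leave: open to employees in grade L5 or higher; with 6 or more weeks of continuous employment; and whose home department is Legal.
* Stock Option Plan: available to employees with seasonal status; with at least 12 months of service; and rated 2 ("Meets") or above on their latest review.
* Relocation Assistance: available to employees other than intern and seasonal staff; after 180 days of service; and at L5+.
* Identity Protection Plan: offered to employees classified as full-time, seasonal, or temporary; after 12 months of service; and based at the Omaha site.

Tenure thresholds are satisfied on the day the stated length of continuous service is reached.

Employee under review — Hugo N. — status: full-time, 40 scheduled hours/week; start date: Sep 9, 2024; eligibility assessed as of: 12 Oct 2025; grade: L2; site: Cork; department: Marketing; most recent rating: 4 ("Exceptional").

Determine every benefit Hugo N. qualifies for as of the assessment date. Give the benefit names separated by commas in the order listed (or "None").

Service from Sep 9, 2024 to 12 Oct 2025: 398 days.
Bereavement Leave — status full-time ✗ (requires temporary) → not eligible.
Internet Stipend — status full-time ✓; service 398 days ≥ 12 months (≈360 days) ✓; rating 4 ≥ 3 ✓ → eligible.
Caregiver Leave — grade L2 < L5 ✗ → not eligible.
Stock Option Plan — status full-time ✗ (requires seasonal) → not eligible.
Relocation Assistance — status full-time ✓ (not excluded); service 398 days ≥ 180 days ✓; grade L2 < L5 ✗ → not eligible.
Identity Protection Plan — status full-time ✓; service 398 days ≥ 12 months (≈360 days) ✓; site Cork ✗ (not Omaha) → not eligible.

Internet Stipend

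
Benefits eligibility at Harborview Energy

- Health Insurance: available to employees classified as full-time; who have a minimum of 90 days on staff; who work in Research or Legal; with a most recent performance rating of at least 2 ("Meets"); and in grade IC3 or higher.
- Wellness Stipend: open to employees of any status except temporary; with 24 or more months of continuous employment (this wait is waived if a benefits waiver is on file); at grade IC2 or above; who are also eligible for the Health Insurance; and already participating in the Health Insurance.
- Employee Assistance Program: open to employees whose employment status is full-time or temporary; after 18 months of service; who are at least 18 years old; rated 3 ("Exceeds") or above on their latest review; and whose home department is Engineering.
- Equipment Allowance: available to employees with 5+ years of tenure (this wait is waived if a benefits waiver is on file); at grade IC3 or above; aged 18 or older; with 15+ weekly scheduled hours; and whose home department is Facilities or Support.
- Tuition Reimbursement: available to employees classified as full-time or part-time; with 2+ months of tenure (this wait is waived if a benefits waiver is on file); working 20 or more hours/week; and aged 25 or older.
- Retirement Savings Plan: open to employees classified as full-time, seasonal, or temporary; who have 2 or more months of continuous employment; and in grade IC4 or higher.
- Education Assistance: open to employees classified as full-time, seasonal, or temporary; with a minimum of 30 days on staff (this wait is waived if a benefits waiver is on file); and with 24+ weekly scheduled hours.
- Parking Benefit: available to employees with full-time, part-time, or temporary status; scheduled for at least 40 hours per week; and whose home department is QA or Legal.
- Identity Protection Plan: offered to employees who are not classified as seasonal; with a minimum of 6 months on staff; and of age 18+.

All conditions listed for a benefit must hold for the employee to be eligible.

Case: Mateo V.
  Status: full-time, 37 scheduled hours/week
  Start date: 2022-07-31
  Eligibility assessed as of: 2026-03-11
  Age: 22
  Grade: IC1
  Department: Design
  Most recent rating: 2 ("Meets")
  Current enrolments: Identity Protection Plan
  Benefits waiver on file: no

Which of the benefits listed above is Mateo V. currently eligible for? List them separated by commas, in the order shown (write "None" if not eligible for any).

Service from 2022-07-31 to 2026-03-11: 1319 days.
Health Insurance — status full-time ✓; service 1319 days ≥ 90 days ✓; dept Design ✗ → not eligible.
Wellness Stipend — status full-time ✓ (not excluded); no waiver, service 1319 days ≥ 24 months (≈720 days) ✓; grade IC1 < IC2 ✗ → not eligible.
Employee Assistance Program — status full-time ✓; service 1319 days ≥ 18 months (≈540 days) ✓; age 22 ≥ 18 ✓; rating 2 < 3 ✗ → not eligible.
Equipment Allowance — no waiver, service 1319 days < 5 years (≈1825 days) ✗ → not eligible.
Tuition Reimbursement — status full-time ✓; no waiver, service 1319 days ≥ 2 months (≈60 days) ✓; 37 hrs/wk ≥ 20 ✓; age 22 < 25 ✗ → not eligible.
Retirement Savings Plan — status full-time ✓; service 1319 days ≥ 2 months (≈60 days) ✓; grade IC1 < IC4 ✗ → not eligible.
Education Assistance — status full-time ✓; no waiver, service 1319 days ≥ 30 days ✓; 37 hrs/wk ≥ 24 ✓ → eligible.
Parking Benefit — status full-time ✓; 37 hrs/wk < 40 ✗ → not eligible.
Identity Protection Plan — status full-time ✓ (not excluded); service 1319 days ≥ 6 months (≈180 days) ✓; age 22 ≥ 18 ✓ → eligible.

Education Assistance, Identity Protection Plan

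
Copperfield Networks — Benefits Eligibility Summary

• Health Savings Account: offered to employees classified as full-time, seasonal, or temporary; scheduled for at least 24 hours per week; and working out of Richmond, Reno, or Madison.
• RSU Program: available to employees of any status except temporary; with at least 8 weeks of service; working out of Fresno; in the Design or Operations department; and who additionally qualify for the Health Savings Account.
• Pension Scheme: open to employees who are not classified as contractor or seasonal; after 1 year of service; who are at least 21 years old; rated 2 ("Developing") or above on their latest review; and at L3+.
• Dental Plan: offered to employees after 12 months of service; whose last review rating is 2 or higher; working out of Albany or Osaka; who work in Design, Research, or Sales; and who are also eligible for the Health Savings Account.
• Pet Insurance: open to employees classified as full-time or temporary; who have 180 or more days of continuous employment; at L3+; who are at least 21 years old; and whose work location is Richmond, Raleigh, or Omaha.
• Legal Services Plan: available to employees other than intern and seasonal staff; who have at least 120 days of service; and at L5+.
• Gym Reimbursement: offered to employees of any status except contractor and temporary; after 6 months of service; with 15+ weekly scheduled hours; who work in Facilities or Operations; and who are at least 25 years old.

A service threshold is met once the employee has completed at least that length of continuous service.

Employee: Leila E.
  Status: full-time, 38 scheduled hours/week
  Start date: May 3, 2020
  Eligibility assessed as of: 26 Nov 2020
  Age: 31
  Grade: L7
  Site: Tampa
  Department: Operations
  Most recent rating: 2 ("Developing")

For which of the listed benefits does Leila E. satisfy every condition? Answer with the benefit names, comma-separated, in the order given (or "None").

Legal Services Plan, Gym Reimbursement

Service from May 3, 2020 to 26 Nov 2020: 207 days.
Health Savings Account — status full-time ✓; 38 hrs/wk ≥ 24 ✓; site Tampa ✗ (not Richmond, Reno, or Madison) → not eligible.
RSU Program — status full-time ✓ (not excluded); service 207 days ≥ 8 weeks (≈56 days) ✓; site Tampa ✗ (not Fresno) → not eligible.
Pension Scheme — status full-time ✓ (not excluded); service 207 days < 1 year (≈365 days) ✗ → not eligible.
Dental Plan — service 207 days < 12 months (≈360 days) ✗ → not eligible.
Pet Insurance — status full-time ✓; service 207 days ≥ 180 days ✓; grade L7 ≥ L3 ✓; age 31 ≥ 21 ✓; site Tampa ✗ (not Richmond, Raleigh, or Omaha) → not eligible.
Legal Services Plan — status full-time ✓ (not excluded); service 207 days ≥ 120 days ✓; grade L7 ≥ L5 ✓ → eligible.
Gym Reimbursement — status full-time ✓ (not excluded); service 207 days ≥ 6 months (≈180 days) ✓; 38 hrs/wk ≥ 15 ✓; dept Operations ✓; age 31 ≥ 25 ✓ → eligible.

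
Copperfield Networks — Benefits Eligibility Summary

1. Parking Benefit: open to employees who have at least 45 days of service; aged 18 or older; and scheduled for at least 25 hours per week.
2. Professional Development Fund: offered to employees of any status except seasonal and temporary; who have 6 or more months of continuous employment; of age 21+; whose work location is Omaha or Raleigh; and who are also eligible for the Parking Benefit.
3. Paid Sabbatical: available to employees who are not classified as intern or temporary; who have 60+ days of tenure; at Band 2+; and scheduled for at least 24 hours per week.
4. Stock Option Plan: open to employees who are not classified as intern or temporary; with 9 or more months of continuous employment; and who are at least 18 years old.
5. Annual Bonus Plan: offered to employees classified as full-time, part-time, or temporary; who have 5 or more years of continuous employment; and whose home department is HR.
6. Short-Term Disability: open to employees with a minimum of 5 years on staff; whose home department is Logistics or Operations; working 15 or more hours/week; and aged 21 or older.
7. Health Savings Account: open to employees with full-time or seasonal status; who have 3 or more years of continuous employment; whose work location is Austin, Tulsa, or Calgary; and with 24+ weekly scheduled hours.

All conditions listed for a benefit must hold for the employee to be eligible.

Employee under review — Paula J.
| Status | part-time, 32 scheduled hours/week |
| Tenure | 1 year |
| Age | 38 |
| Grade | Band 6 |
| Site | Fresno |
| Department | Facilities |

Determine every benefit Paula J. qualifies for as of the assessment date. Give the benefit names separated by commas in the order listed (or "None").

Parking Benefit, Paid Sabbatical, Stock Option Plan

Parking Benefit — service 1 year ≥ 45 days ✓; age 38 ≥ 18 ✓; 32 hrs/wk ≥ 25 ✓ → eligible.
Professional Development Fund — status part-time ✓ (not excluded); service 1 year ≥ 6 months (≈180 days) ✓; age 38 ≥ 21 ✓; site Fresno ✗ (not Omaha or Raleigh) → not eligible.
Paid Sabbatical — status part-time ✓ (not excluded); service 1 year ≥ 60 days ✓; grade Band 6 ≥ Band 2 ✓; 32 hrs/wk ≥ 24 ✓ → eligible.
Stock Option Plan — status part-time ✓ (not excluded); service 1 year ≥ 9 months (≈270 days) ✓; age 38 ≥ 18 ✓ → eligible.
Annual Bonus Plan — status part-time ✓; service 1 year < 5 years ✗ → not eligible.
Short-Term Disability — service 1 year < 5 years ✗ → not eligible.
Health Savings Account — status part-time ✗ (requires full-time or seasonal) → not eligible.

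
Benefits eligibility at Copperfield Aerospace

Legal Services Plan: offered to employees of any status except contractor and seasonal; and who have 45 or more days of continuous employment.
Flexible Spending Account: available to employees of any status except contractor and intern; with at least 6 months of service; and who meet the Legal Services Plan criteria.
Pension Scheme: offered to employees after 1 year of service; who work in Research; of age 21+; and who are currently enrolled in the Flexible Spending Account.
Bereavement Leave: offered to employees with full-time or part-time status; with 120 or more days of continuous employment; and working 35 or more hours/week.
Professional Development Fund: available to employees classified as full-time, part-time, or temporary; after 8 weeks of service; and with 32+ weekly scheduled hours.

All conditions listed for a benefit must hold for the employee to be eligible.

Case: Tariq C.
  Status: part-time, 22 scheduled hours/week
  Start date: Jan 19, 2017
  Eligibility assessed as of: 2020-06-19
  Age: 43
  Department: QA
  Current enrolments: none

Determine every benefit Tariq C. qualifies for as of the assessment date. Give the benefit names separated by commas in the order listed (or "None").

Legal Services Plan, Flexible Spending Account

Service from Jan 19, 2017 to 2020-06-19: 1247 days.
Legal Services Plan — status part-time ✓ (not excluded); service 1247 days ≥ 45 days ✓ → eligible.
Flexible Spending Account — status part-time ✓ (not excluded); service 1247 days ≥ 6 months (≈180 days) ✓; eligible for Legal Services Plan ✓ → eligible.
Pension Scheme — service 1247 days ≥ 1 year (≈365 days) ✓; dept QA ✗ → not eligible.
Bereavement Leave — status part-time ✓; service 1247 days ≥ 120 days ✓; 22 hrs/wk < 35 ✗ → not eligible.
Professional Development Fund — status part-time ✓; service 1247 days ≥ 8 weeks (≈56 days) ✓; 22 hrs/wk < 32 ✗ → not eligible.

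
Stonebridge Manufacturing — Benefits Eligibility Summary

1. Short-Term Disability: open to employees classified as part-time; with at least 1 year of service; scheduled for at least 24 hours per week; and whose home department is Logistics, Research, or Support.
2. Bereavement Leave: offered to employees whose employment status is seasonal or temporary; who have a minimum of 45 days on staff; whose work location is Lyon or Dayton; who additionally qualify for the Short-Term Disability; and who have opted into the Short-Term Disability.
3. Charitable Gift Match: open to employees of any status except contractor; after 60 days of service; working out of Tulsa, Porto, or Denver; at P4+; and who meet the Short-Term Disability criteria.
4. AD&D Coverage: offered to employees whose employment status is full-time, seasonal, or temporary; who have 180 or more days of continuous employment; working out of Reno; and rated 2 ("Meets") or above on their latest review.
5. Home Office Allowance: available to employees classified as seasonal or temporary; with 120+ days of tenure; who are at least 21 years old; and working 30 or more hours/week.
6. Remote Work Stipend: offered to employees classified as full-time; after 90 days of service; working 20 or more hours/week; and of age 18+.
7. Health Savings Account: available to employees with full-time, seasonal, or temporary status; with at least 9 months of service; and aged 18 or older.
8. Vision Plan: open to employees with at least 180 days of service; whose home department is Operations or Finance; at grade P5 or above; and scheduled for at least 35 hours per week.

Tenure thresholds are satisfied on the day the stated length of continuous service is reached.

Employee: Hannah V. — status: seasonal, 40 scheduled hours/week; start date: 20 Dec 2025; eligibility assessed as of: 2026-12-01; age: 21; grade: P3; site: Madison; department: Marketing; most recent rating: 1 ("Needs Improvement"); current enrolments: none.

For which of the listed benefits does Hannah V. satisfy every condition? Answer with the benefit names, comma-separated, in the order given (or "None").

Home Office Allowance, Health Savings Account

Service from 20 Dec 2025 to 2026-12-01: 346 days.
Short-Term Disability — status seasonal ✗ (requires part-time) → not eligible.
Bereavement Leave — status seasonal ✓; service 346 days ≥ 45 days ✓; site Madison ✗ (not Lyon or Dayton) → not eligible.
Charitable Gift Match — status seasonal ✓ (not excluded); service 346 days ≥ 60 days ✓; site Madison ✗ (not Tulsa, Porto, or Denver) → not eligible.
AD&D Coverage — status seasonal ✓; service 346 days ≥ 180 days ✓; site Madison ✗ (not Reno) → not eligible.
Home Office Allowance — status seasonal ✓; service 346 days ≥ 120 days ✓; age 21 ≥ 21 ✓; 40 hrs/wk ≥ 30 ✓ → eligible.
Remote Work Stipend — status seasonal ✗ (requires full-time) → not eligible.
Health Savings Account — status seasonal ✓; service 346 days ≥ 9 months (≈270 days) ✓; age 21 ≥ 18 ✓ → eligible.
Vision Plan — service 346 days ≥ 180 days ✓; dept Marketing ✗ → not eligible.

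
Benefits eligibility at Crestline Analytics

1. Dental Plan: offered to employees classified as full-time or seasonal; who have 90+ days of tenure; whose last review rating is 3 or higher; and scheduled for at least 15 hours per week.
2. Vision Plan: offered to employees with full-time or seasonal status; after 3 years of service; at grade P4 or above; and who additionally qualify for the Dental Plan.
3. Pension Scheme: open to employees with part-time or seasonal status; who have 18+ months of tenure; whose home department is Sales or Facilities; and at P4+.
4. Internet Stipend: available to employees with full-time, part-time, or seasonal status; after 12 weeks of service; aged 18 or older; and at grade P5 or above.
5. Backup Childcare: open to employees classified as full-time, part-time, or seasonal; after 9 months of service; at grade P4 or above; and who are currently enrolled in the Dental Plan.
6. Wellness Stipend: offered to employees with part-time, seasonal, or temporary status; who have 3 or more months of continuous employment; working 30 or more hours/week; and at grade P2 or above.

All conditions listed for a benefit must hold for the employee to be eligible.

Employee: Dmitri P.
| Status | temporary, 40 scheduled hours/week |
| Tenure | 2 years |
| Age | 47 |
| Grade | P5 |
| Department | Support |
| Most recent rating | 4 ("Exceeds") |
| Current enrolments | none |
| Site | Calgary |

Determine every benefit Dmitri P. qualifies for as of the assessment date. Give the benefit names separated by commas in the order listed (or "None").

Dental Plan — status temporary ✗ (requires full-time or seasonal) → not eligible.
Vision Plan — status temporary ✗ (requires full-time or seasonal) → not eligible.
Pension Scheme — status temporary ✗ (requires part-time or seasonal) → not eligible.
Internet Stipend — status temporary ✗ (requires full-time, part-time, or seasonal) → not eligible.
Backup Childcare — status temporary ✗ (requires full-time, part-time, or seasonal) → not eligible.
Wellness Stipend — status temporary ✓; service 2 years ≥ 3 months (≈90 days) ✓; 40 hrs/wk ≥ 30 ✓; grade P5 ≥ P2 ✓ → eligible.

Wellness Stipend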